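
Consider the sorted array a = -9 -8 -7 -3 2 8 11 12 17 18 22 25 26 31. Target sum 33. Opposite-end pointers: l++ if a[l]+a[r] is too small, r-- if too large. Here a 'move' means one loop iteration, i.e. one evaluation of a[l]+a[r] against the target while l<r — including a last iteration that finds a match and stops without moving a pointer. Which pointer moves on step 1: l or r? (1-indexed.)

l=1 r=14: -9+31=22 <33, l++

l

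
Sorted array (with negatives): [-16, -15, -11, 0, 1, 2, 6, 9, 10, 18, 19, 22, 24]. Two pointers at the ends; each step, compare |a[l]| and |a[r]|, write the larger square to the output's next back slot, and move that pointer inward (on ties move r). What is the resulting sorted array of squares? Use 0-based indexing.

l=0 r=12: |-16|<=|24| out[12]=576, r--
l=0 r=11: |-16|<=|22| out[11]=484, r--
l=0 r=10: |-16|<=|19| out[10]=361, r--
l=0 r=9: |-16|<=|18| out[9]=324, r--
l=0 r=8: |-16|>|10| out[8]=256, l++
l=1 r=8: |-15|>|10| out[7]=225, l++
l=2 r=8: |-11|>|10| out[6]=121, l++
l=3 r=8: |0|<=|10| out[5]=100, r--
l=3 r=7: |0|<=|9| out[4]=81, r--
l=3 r=6: |0|<=|6| out[3]=36, r--
l=3 r=5: |0|<=|2| out[2]=4, r--
l=3 r=4: |0|<=|1| out[1]=1, r--
l=3 r=3: |0|<=|0| out[0]=0, r--

[0, 1, 4, 36, 81, 100, 121, 225, 256, 324, 361, 484, 576]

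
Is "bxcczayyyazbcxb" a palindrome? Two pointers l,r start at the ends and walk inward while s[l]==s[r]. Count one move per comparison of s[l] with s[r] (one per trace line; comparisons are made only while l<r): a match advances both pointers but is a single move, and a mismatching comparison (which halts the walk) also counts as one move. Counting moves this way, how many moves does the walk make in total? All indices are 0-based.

[0,14] 'b'=='b' → l++,r--
[1,13] 'x'=='x' → l++,r--
[2,12] 'c'=='c' → l++,r--
[3,11] 'c'!='b' → stop

4 moves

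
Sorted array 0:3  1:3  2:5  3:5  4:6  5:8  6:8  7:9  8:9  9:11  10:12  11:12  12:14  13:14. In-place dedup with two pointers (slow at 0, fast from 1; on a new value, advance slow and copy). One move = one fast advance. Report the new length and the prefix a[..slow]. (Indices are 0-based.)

(s=0,f=1) a[fast]=3=a[slow] dup → fast++
(s=0,f=2) a[fast]=5≠a[slow]=3 write a[1]=5 → slow++,fast++
(s=1,f=3) a[fast]=5=a[slow] dup → fast++
(s=1,f=4) a[fast]=6≠a[slow]=5 write a[2]=6 → slow++,fast++
(s=2,f=5) a[fast]=8≠a[slow]=6 write a[3]=8 → slow++,fast++
(s=3,f=6) a[fast]=8=a[slow] dup → fast++
(s=3,f=7) a[fast]=9≠a[slow]=8 write a[4]=9 → slow++,fast++
(s=4,f=8) a[fast]=9=a[slow] dup → fast++
(s=4,f=9) a[fast]=11≠a[slow]=9 write a[5]=11 → slow++,fast++
(s=5,f=10) a[fast]=12≠a[slow]=11 write a[6]=12 → slow++,fast++
(s=6,f=11) a[fast]=12=a[slow] dup → fast++
(s=6,f=12) a[fast]=14≠a[slow]=12 write a[7]=14 → slow++,fast++
(s=7,f=13) a[fast]=14=a[slow] dup → fast++

length 8; prefix = [3, 5, 6, 8, 9, 11, 12, 14]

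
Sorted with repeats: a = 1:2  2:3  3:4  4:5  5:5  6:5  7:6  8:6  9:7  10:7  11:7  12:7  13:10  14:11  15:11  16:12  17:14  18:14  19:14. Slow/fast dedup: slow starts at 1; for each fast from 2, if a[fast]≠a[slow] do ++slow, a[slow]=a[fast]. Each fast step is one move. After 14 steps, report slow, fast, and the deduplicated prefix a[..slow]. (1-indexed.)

slow=8, fast=16, prefix=[2, 3, 4, 5, 6, 7, 10, 11]

(s=1,f=2) a[fast]=3≠a[slow]=2 write a[2]=3 → slow++,fast++
(s=2,f=3) a[fast]=4≠a[slow]=3 write a[3]=4 → slow++,fast++
(s=3,f=4) a[fast]=5≠a[slow]=4 write a[4]=5 → slow++,fast++
(s=4,f=5) a[fast]=5=a[slow] dup → fast++
(s=4,f=6) a[fast]=5=a[slow] dup → fast++
(s=4,f=7) a[fast]=6≠a[slow]=5 write a[5]=6 → slow++,fast++
(s=5,f=8) a[fast]=6=a[slow] dup → fast++
(s=5,f=9) a[fast]=7≠a[slow]=6 write a[6]=7 → slow++,fast++
(s=6,f=10) a[fast]=7=a[slow] dup → fast++
(s=6,f=11) a[fast]=7=a[slow] dup → fast++
(s=6,f=12) a[fast]=7=a[slow] dup → fast++
(s=6,f=13) a[fast]=10≠a[slow]=7 write a[7]=10 → slow++,fast++
(s=7,f=14) a[fast]=11≠a[slow]=10 write a[8]=11 → slow++,fast++
(s=8,f=15) a[fast]=11=a[slow] dup → fast++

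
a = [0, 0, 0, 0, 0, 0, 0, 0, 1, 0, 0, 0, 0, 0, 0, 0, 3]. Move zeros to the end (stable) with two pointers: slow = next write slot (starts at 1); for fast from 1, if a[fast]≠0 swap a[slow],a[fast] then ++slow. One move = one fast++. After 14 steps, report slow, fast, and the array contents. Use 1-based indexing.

slow=2, fast=15, a=[1, 0, 0, 0, 0, 0, 0, 0, 0, 0, 0, 0, 0, 0, 0, 0, 3]

(s=1,f=1) a[fast]=0 → fast++
(s=1,f=2) a[fast]=0 → fast++
(s=1,f=3) a[fast]=0 → fast++
(s=1,f=4) a[fast]=0 → fast++
(s=1,f=5) a[fast]=0 → fast++
(s=1,f=6) a[fast]=0 → fast++
(s=1,f=7) a[fast]=0 → fast++
(s=1,f=8) a[fast]=0 → fast++
(s=1,f=9) a[fast]=1≠0 swap→a[1]=1 → slow++,fast++
(s=2,f=10) a[fast]=0 → fast++
(s=2,f=11) a[fast]=0 → fast++
(s=2,f=12) a[fast]=0 → fast++
(s=2,f=13) a[fast]=0 → fast++
(s=2,f=14) a[fast]=0 → fast++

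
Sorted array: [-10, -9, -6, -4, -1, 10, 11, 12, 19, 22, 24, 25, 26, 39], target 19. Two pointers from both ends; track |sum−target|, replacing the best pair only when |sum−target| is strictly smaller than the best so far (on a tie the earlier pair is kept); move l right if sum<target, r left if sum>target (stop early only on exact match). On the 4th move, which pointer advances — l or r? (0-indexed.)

r

[0,13] -10+39=29 d=10 * → r--
[0,12] -10+26=16 d=3 * → l++
[1,12] -9+26=17 d=2 * → l++
[2,12] -6+26=20 d=1 * → r--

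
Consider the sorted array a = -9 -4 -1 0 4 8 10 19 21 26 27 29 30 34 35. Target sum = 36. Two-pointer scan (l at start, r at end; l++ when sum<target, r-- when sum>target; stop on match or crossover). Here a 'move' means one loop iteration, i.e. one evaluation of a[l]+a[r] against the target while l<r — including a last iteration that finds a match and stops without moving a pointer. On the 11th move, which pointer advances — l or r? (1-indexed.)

[1,15] -9+35=26 <36 → l++
[2,15] -4+35=31 <36 → l++
[3,15] -1+35=34 <36 → l++
[4,15] 0+35=35 <36 → l++
[5,15] 4+35=39 >36 → r--
[5,14] 4+34=38 >36 → r--
[5,13] 4+30=34 <36 → l++
[6,13] 8+30=38 >36 → r--
[6,12] 8+29=37 >36 → r--
[6,11] 8+27=35 <36 → l++
[7,11] 10+27=37 >36 → r--

r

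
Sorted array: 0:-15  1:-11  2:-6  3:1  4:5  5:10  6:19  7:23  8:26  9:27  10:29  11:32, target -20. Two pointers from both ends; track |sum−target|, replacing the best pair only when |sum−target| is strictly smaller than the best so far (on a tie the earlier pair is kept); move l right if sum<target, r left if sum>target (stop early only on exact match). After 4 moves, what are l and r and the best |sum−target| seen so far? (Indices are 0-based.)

l=0, r=7, best |Δ|=31

[0,11] -15+32=17 d=37 * → r--
[0,10] -15+29=14 d=34 * → r--
[0,9] -15+27=12 d=32 * → r--
[0,8] -15+26=11 d=31 * → r--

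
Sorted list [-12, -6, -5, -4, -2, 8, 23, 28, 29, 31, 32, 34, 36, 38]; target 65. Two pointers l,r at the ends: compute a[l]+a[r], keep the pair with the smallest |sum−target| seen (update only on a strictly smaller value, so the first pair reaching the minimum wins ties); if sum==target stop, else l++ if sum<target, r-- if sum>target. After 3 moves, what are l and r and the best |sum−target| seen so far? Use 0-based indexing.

[0,13] -12+38=26 d=39 * → l++
[1,13] -6+38=32 d=33 * → l++
[2,13] -5+38=33 d=32 * → l++

l=3, r=13, best |Δ|=32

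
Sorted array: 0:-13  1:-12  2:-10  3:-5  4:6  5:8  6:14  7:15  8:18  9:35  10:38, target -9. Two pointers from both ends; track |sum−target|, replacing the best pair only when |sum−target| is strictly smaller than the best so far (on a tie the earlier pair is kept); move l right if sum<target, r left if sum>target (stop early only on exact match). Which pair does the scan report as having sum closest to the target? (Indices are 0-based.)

[0,10] -13+38=25 d=34 * → r--
[0,9] -13+35=22 d=31 * → r--
[0,8] -13+18=5 d=14 * → r--
[0,7] -13+15=2 d=11 * → r--
[0,6] -13+14=1 d=10 * → r--
[0,5] -13+8=-5 d=4 * → r--
[0,4] -13+6=-7 d=2 * → r--
[0,3] -13+-5=-18 d=9 → l++
[1,3] -12+-5=-17 d=8 → l++
[2,3] -10+-5=-15 d=6 → l++

pair (-13, 6) with sum -7 (|Δ|=2)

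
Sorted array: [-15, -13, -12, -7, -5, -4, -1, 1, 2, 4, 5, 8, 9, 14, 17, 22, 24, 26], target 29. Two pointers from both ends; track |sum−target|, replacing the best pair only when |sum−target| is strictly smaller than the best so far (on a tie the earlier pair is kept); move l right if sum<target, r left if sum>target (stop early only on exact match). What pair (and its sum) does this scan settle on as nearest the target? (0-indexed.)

pair (5, 24) with sum 29 (|Δ|=0)

[0,17] -15+26=11 d=18 * → l++
[1,17] -13+26=13 d=16 * → l++
[2,17] -12+26=14 d=15 * → l++
[3,17] -7+26=19 d=10 * → l++
[4,17] -5+26=21 d=8 * → l++
[5,17] -4+26=22 d=7 * → l++
[6,17] -1+26=25 d=4 * → l++
[7,17] 1+26=27 d=2 * → l++
[8,17] 2+26=28 d=1 * → l++
[9,17] 4+26=30 d=1 → r--
[9,16] 4+24=28 d=1 → l++
[10,16] 5+24=29 d=0 * → stop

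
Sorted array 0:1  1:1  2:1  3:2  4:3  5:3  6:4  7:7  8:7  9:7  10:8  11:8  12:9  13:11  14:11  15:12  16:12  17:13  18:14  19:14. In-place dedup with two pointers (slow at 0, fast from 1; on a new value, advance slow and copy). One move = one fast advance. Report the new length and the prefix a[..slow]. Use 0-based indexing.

length 11; prefix = [1, 2, 3, 4, 7, 8, 9, 11, 12, 13, 14]

slow=0 fast=1: a[fast]=1=a[slow] dup, fast++
slow=0 fast=2: a[fast]=1=a[slow] dup, fast++
slow=0 fast=3: a[fast]=2≠a[slow]=1 write a[1]=2, slow++,fast++
slow=1 fast=4: a[fast]=3≠a[slow]=2 write a[2]=3, slow++,fast++
slow=2 fast=5: a[fast]=3=a[slow] dup, fast++
slow=2 fast=6: a[fast]=4≠a[slow]=3 write a[3]=4, slow++,fast++
slow=3 fast=7: a[fast]=7≠a[slow]=4 write a[4]=7, slow++,fast++
slow=4 fast=8: a[fast]=7=a[slow] dup, fast++
slow=4 fast=9: a[fast]=7=a[slow] dup, fast++
slow=4 fast=10: a[fast]=8≠a[slow]=7 write a[5]=8, slow++,fast++
slow=5 fast=11: a[fast]=8=a[slow] dup, fast++
slow=5 fast=12: a[fast]=9≠a[slow]=8 write a[6]=9, slow++,fast++
slow=6 fast=13: a[fast]=11≠a[slow]=9 write a[7]=11, slow++,fast++
slow=7 fast=14: a[fast]=11=a[slow] dup, fast++
slow=7 fast=15: a[fast]=12≠a[slow]=11 write a[8]=12, slow++,fast++
slow=8 fast=16: a[fast]=12=a[slow] dup, fast++
slow=8 fast=17: a[fast]=13≠a[slow]=12 write a[9]=13, slow++,fast++
slow=9 fast=18: a[fast]=14≠a[slow]=13 write a[10]=14, slow++,fast++
slow=10 fast=19: a[fast]=14=a[slow] dup, fast++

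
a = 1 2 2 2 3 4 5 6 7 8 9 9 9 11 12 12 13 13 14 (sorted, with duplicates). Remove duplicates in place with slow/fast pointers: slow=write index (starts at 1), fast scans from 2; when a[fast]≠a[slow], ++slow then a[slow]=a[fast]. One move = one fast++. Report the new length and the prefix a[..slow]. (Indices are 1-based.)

length 13; prefix = [1, 2, 3, 4, 5, 6, 7, 8, 9, 11, 12, 13, 14]

(s=1,f=2) a[fast]=2≠a[slow]=1 write a[2]=2 → slow++,fast++
(s=2,f=3) a[fast]=2=a[slow] dup → fast++
(s=2,f=4) a[fast]=2=a[slow] dup → fast++
(s=2,f=5) a[fast]=3≠a[slow]=2 write a[3]=3 → slow++,fast++
(s=3,f=6) a[fast]=4≠a[slow]=3 write a[4]=4 → slow++,fast++
(s=4,f=7) a[fast]=5≠a[slow]=4 write a[5]=5 → slow++,fast++
(s=5,f=8) a[fast]=6≠a[slow]=5 write a[6]=6 → slow++,fast++
(s=6,f=9) a[fast]=7≠a[slow]=6 write a[7]=7 → slow++,fast++
(s=7,f=10) a[fast]=8≠a[slow]=7 write a[8]=8 → slow++,fast++
(s=8,f=11) a[fast]=9≠a[slow]=8 write a[9]=9 → slow++,fast++
(s=9,f=12) a[fast]=9=a[slow] dup → fast++
(s=9,f=13) a[fast]=9=a[slow] dup → fast++
(s=9,f=14) a[fast]=11≠a[slow]=9 write a[10]=11 → slow++,fast++
(s=10,f=15) a[fast]=12≠a[slow]=11 write a[11]=12 → slow++,fast++
(s=11,f=16) a[fast]=12=a[slow] dup → fast++
(s=11,f=17) a[fast]=13≠a[slow]=12 write a[12]=13 → slow++,fast++
(s=12,f=18) a[fast]=13=a[slow] dup → fast++
(s=12,f=19) a[fast]=14≠a[slow]=13 write a[13]=14 → slow++,fast++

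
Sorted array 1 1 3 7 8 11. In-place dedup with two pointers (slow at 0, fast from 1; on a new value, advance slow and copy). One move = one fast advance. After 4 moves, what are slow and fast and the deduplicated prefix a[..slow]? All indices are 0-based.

slow=3, fast=5, prefix=[1, 3, 7, 8]

slow=0 fast=1: a[fast]=1=a[slow] dup, fast++
slow=0 fast=2: a[fast]=3≠a[slow]=1 write a[1]=3, slow++,fast++
slow=1 fast=3: a[fast]=7≠a[slow]=3 write a[2]=7, slow++,fast++
slow=2 fast=4: a[fast]=8≠a[slow]=7 write a[3]=8, slow++,fast++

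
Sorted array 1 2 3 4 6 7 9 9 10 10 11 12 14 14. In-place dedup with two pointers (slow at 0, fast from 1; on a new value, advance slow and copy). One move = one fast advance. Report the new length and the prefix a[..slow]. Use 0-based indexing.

(s=0,f=1) a[fast]=2≠a[slow]=1 write a[1]=2 → slow++,fast++
(s=1,f=2) a[fast]=3≠a[slow]=2 write a[2]=3 → slow++,fast++
(s=2,f=3) a[fast]=4≠a[slow]=3 write a[3]=4 → slow++,fast++
(s=3,f=4) a[fast]=6≠a[slow]=4 write a[4]=6 → slow++,fast++
(s=4,f=5) a[fast]=7≠a[slow]=6 write a[5]=7 → slow++,fast++
(s=5,f=6) a[fast]=9≠a[slow]=7 write a[6]=9 → slow++,fast++
(s=6,f=7) a[fast]=9=a[slow] dup → fast++
(s=6,f=8) a[fast]=10≠a[slow]=9 write a[7]=10 → slow++,fast++
(s=7,f=9) a[fast]=10=a[slow] dup → fast++
(s=7,f=10) a[fast]=11≠a[slow]=10 write a[8]=11 → slow++,fast++
(s=8,f=11) a[fast]=12≠a[slow]=11 write a[9]=12 → slow++,fast++
(s=9,f=12) a[fast]=14≠a[slow]=12 write a[10]=14 → slow++,fast++
(s=10,f=13) a[fast]=14=a[slow] dup → fast++

length 11; prefix = [1, 2, 3, 4, 6, 7, 9, 10, 11, 12, 14]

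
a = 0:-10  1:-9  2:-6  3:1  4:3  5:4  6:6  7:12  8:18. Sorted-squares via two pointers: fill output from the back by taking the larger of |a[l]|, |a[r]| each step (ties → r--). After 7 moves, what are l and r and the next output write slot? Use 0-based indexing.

[0,8] |-10|<=|18| out[8]=324 → r--
[0,7] |-10|<=|12| out[7]=144 → r--
[0,6] |-10|>|6| out[6]=100 → l++
[1,6] |-9|>|6| out[5]=81 → l++
[2,6] |-6|<=|6| out[4]=36 → r--
[2,5] |-6|>|4| out[3]=36 → l++
[3,5] |1|<=|4| out[2]=16 → r--

l=3, r=4, next write slot=1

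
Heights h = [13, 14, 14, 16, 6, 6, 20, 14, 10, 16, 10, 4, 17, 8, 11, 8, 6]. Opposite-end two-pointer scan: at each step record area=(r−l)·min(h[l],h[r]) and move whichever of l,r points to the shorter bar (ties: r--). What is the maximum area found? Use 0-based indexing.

[0,16] min(13,6)*16=96 best=96 * → r--
[0,15] min(13,8)*15=120 best=120 * → r--
[0,14] min(13,11)*14=154 best=154 * → r--
[0,13] min(13,8)*13=104 best=154 → r--
[0,12] min(13,17)*12=156 best=156 * → l++
[1,12] min(14,17)*11=154 best=156 → l++
[2,12] min(14,17)*10=140 best=156 → l++
[3,12] min(16,17)*9=144 best=156 → l++
[4,12] min(6,17)*8=48 best=156 → l++
[5,12] min(6,17)*7=42 best=156 → l++
[6,12] min(20,17)*6=102 best=156 → r--
[6,11] min(20,4)*5=20 best=156 → r--
[6,10] min(20,10)*4=40 best=156 → r--
[6,9] min(20,16)*3=48 best=156 → r--
[6,8] min(20,10)*2=20 best=156 → r--
[6,7] min(20,14)*1=14 best=156 → r--

max area = 156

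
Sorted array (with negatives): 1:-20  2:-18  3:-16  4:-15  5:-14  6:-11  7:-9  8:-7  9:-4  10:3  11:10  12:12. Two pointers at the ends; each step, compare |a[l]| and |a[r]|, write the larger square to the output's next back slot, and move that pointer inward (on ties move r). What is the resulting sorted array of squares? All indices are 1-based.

[9, 16, 49, 81, 100, 121, 144, 196, 225, 256, 324, 400]

[1,12] |-20|>|12| out[12]=400 → l++
[2,12] |-18|>|12| out[11]=324 → l++
[3,12] |-16|>|12| out[10]=256 → l++
[4,12] |-15|>|12| out[9]=225 → l++
[5,12] |-14|>|12| out[8]=196 → l++
[6,12] |-11|<=|12| out[7]=144 → r--
[6,11] |-11|>|10| out[6]=121 → l++
[7,11] |-9|<=|10| out[5]=100 → r--
[7,10] |-9|>|3| out[4]=81 → l++
[8,10] |-7|>|3| out[3]=49 → l++
[9,10] |-4|>|3| out[2]=16 → l++
[10,10] |3|<=|3| out[1]=9 → r--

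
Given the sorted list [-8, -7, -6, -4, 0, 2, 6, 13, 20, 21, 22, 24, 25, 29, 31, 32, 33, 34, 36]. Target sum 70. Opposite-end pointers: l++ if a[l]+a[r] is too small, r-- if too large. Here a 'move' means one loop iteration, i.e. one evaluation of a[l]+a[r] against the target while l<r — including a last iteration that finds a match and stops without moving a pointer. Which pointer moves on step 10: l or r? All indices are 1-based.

l

[1,19] -8+36=28 <70 → l++
[2,19] -7+36=29 <70 → l++
[3,19] -6+36=30 <70 → l++
[4,19] -4+36=32 <70 → l++
[5,19] 0+36=36 <70 → l++
[6,19] 2+36=38 <70 → l++
[7,19] 6+36=42 <70 → l++
[8,19] 13+36=49 <70 → l++
[9,19] 20+36=56 <70 → l++
[10,19] 21+36=57 <70 → l++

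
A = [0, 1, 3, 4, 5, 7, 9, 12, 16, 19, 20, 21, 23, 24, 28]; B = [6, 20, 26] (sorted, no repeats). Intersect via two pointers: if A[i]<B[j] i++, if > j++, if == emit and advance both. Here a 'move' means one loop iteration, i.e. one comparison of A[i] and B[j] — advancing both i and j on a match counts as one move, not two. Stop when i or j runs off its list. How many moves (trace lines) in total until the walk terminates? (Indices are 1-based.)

16 moves

[i=1,j=1] 0<6 → i++
[i=2,j=1] 1<6 → i++
[i=3,j=1] 3<6 → i++
[i=4,j=1] 4<6 → i++
[i=5,j=1] 5<6 → i++
[i=6,j=1] 7>6 → j++
[i=6,j=2] 7<20 → i++
[i=7,j=2] 9<20 → i++
[i=8,j=2] 12<20 → i++
[i=9,j=2] 16<20 → i++
[i=10,j=2] 19<20 → i++
[i=11,j=2] 20==20 emit → i++,j++
[i=12,j=3] 21<26 → i++
[i=13,j=3] 23<26 → i++
[i=14,j=3] 24<26 → i++
[i=15,j=3] 28>26 → j++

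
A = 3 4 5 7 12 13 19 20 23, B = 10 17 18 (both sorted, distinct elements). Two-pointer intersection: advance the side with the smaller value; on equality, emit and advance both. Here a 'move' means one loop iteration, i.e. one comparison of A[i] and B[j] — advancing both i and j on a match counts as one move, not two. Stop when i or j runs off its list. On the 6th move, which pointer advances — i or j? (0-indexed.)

i=0 j=0: 3<10, i++
i=1 j=0: 4<10, i++
i=2 j=0: 5<10, i++
i=3 j=0: 7<10, i++
i=4 j=0: 12>10, j++
i=4 j=1: 12<17, i++

i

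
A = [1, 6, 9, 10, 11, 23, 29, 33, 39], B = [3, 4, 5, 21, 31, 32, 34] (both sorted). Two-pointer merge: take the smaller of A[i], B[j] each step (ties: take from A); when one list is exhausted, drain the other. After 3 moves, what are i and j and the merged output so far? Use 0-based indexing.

i=1, j=2, merged so far=[1, 3, 4]

[i=0,j=0] A[i]=1<=B[j]=3 take 1 → i++
[i=1,j=0] A[i]=6>B[j]=3 take 3 → j++
[i=1,j=1] A[i]=6>B[j]=4 take 4 → j++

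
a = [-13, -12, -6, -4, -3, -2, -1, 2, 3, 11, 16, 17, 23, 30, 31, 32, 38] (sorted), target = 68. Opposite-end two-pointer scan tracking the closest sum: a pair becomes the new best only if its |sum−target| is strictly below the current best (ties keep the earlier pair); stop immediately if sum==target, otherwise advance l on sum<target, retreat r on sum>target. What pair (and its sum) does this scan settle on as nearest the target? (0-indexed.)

l=0 r=16: -13+38=25 d=43 *, l++
l=1 r=16: -12+38=26 d=42 *, l++
l=2 r=16: -6+38=32 d=36 *, l++
l=3 r=16: -4+38=34 d=34 *, l++
l=4 r=16: -3+38=35 d=33 *, l++
l=5 r=16: -2+38=36 d=32 *, l++
l=6 r=16: -1+38=37 d=31 *, l++
l=7 r=16: 2+38=40 d=28 *, l++
l=8 r=16: 3+38=41 d=27 *, l++
l=9 r=16: 11+38=49 d=19 *, l++
l=10 r=16: 16+38=54 d=14 *, l++
l=11 r=16: 17+38=55 d=13 *, l++
l=12 r=16: 23+38=61 d=7 *, l++
l=13 r=16: 30+38=68 d=0 *, stop

pair (30, 38) with sum 68 (|Δ|=0)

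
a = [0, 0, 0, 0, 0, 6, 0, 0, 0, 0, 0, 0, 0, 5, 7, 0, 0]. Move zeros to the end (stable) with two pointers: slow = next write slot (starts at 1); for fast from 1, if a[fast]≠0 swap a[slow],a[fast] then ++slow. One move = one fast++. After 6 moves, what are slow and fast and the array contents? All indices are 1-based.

(s=1,f=1) a[fast]=0 → fast++
(s=1,f=2) a[fast]=0 → fast++
(s=1,f=3) a[fast]=0 → fast++
(s=1,f=4) a[fast]=0 → fast++
(s=1,f=5) a[fast]=0 → fast++
(s=1,f=6) a[fast]=6≠0 swap→a[1]=6 → slow++,fast++

slow=2, fast=7, a=[6, 0, 0, 0, 0, 0, 0, 0, 0, 0, 0, 0, 0, 5, 7, 0, 0]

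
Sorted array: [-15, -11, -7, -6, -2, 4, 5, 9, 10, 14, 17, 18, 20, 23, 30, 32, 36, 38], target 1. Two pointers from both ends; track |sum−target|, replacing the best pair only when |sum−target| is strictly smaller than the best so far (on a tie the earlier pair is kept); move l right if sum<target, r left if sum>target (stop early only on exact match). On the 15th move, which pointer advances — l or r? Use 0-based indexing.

l

l=0 r=17: -15+38=23 d=22 *, r--
l=0 r=16: -15+36=21 d=20 *, r--
l=0 r=15: -15+32=17 d=16 *, r--
l=0 r=14: -15+30=15 d=14 *, r--
l=0 r=13: -15+23=8 d=7 *, r--
l=0 r=12: -15+20=5 d=4 *, r--
l=0 r=11: -15+18=3 d=2 *, r--
l=0 r=10: -15+17=2 d=1 *, r--
l=0 r=9: -15+14=-1 d=2, l++
l=1 r=9: -11+14=3 d=2, r--
l=1 r=8: -11+10=-1 d=2, l++
l=2 r=8: -7+10=3 d=2, r--
l=2 r=7: -7+9=2 d=1, r--
l=2 r=6: -7+5=-2 d=3, l++
l=3 r=6: -6+5=-1 d=2, l++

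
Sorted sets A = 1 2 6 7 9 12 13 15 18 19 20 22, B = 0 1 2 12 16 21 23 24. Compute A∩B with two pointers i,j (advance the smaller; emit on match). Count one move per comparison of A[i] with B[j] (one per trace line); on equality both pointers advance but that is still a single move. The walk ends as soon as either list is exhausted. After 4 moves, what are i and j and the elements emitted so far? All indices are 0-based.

[i=0,j=0] 1>0 → j++
[i=0,j=1] 1==1 emit → i++,j++
[i=1,j=2] 2==2 emit → i++,j++
[i=2,j=3] 6<12 → i++

i=3, j=3, emitted=[1, 2]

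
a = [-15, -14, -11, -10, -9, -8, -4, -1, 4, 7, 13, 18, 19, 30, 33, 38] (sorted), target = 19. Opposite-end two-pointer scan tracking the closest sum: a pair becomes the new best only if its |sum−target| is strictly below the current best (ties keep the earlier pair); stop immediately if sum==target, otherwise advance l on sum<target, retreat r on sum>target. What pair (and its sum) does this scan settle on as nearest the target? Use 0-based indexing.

[0,15] -15+38=23 d=4 * → r--
[0,14] -15+33=18 d=1 * → l++
[1,14] -14+33=19 d=0 * → stop

pair (-14, 33) with sum 19 (|Δ|=0)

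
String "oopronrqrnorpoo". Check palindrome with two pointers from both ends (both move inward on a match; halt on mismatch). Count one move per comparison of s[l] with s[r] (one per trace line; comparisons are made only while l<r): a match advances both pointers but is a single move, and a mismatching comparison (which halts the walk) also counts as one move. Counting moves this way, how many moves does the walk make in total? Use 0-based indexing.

7 moves

[0,14] 'o'=='o' → l++,r--
[1,13] 'o'=='o' → l++,r--
[2,12] 'p'=='p' → l++,r--
[3,11] 'r'=='r' → l++,r--
[4,10] 'o'=='o' → l++,r--
[5,9] 'n'=='n' → l++,r--
[6,8] 'r'=='r' → l++,r--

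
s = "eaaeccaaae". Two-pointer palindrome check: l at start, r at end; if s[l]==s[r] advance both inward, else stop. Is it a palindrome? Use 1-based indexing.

[1,10] 'e'=='e' → l++,r--
[2,9] 'a'=='a' → l++,r--
[3,8] 'a'=='a' → l++,r--
[4,7] 'e'!='a' → stop

not a palindrome (mismatch at 4,7)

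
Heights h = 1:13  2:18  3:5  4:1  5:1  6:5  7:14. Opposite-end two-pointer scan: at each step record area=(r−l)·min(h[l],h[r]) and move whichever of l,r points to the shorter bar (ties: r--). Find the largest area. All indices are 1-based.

[1,7] min(13,14)*6=78 best=78 * → l++
[2,7] min(18,14)*5=70 best=78 → r--
[2,6] min(18,5)*4=20 best=78 → r--
[2,5] min(18,1)*3=3 best=78 → r--
[2,4] min(18,1)*2=2 best=78 → r--
[2,3] min(18,5)*1=5 best=78 → r--

max area = 78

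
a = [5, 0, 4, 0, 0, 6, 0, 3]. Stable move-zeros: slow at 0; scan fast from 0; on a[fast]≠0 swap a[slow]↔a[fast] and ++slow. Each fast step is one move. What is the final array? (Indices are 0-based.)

[5, 4, 6, 3, 0, 0, 0, 0]

slow=0 fast=0: a[fast]=5≠0 swap→a[0]=5, slow++,fast++
slow=1 fast=1: a[fast]=0, fast++
slow=1 fast=2: a[fast]=4≠0 swap→a[1]=4, slow++,fast++
slow=2 fast=3: a[fast]=0, fast++
slow=2 fast=4: a[fast]=0, fast++
slow=2 fast=5: a[fast]=6≠0 swap→a[2]=6, slow++,fast++
slow=3 fast=6: a[fast]=0, fast++
slow=3 fast=7: a[fast]=3≠0 swap→a[3]=3, slow++,fast++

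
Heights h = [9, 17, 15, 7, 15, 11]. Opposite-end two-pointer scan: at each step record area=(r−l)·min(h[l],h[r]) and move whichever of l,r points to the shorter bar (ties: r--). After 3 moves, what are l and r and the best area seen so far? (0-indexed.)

l=1, r=3, best area=45

l=0 r=5: min(9,11)*5=45 best=45 *, l++
l=1 r=5: min(17,11)*4=44 best=45, r--
l=1 r=4: min(17,15)*3=45 best=45, r--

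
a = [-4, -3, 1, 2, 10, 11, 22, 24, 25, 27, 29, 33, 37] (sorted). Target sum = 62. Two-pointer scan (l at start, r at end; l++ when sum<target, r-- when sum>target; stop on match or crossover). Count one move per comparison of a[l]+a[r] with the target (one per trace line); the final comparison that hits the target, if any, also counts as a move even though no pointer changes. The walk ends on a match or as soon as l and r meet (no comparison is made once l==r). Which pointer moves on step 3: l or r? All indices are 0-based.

[0,12] -4+37=33 <62 → l++
[1,12] -3+37=34 <62 → l++
[2,12] 1+37=38 <62 → l++

l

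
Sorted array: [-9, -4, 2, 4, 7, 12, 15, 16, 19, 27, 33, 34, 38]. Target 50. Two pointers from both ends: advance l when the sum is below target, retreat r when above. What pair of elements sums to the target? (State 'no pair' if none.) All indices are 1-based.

l=1 r=13: -9+38=29 <50, l++
l=2 r=13: -4+38=34 <50, l++
l=3 r=13: 2+38=40 <50, l++
l=4 r=13: 4+38=42 <50, l++
l=5 r=13: 7+38=45 <50, l++
l=6 r=13: 12+38=50, found

(12, 38)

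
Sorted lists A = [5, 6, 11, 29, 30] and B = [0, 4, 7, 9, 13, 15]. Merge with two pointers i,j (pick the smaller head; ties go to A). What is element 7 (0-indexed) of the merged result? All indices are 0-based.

merged[7] = 13

[i=0,j=0] A[i]=5>B[j]=0 take 0 → j++
[i=0,j=1] A[i]=5>B[j]=4 take 4 → j++
[i=0,j=2] A[i]=5<=B[j]=7 take 5 → i++
[i=1,j=2] A[i]=6<=B[j]=7 take 6 → i++
[i=2,j=2] A[i]=11>B[j]=7 take 7 → j++
[i=2,j=3] A[i]=11>B[j]=9 take 9 → j++
[i=2,j=4] A[i]=11<=B[j]=13 take 11 → i++
[i=3,j=4] A[i]=29>B[j]=13 take 13 → j++
[i=3,j=5] A[i]=29>B[j]=15 take 15 → j++
[i=3,j=6] B done, take A[i]=29 → i++
[i=4,j=6] B done, take A[i]=30 → i++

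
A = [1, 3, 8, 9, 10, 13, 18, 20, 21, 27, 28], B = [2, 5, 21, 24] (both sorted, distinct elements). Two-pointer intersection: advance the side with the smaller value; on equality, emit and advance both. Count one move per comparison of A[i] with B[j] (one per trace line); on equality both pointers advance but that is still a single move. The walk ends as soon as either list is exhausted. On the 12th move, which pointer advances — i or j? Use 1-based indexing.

i=1 j=1: 1<2, i++
i=2 j=1: 3>2, j++
i=2 j=2: 3<5, i++
i=3 j=2: 8>5, j++
i=3 j=3: 8<21, i++
i=4 j=3: 9<21, i++
i=5 j=3: 10<21, i++
i=6 j=3: 13<21, i++
i=7 j=3: 18<21, i++
i=8 j=3: 20<21, i++
i=9 j=3: 21==21 emit, i++,j++
i=10 j=4: 27>24, j++

j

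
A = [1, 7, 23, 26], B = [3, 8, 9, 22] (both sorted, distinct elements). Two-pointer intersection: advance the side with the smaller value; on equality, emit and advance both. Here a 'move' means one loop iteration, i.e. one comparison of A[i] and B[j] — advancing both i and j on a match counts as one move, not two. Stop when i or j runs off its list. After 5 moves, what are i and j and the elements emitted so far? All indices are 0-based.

i=0 j=0: 1<3, i++
i=1 j=0: 7>3, j++
i=1 j=1: 7<8, i++
i=2 j=1: 23>8, j++
i=2 j=2: 23>9, j++

i=2, j=3, emitted=[]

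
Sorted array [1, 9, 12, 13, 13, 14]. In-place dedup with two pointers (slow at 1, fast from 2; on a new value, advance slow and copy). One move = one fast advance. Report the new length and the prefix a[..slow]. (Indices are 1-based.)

length 5; prefix = [1, 9, 12, 13, 14]

(s=1,f=2) a[fast]=9≠a[slow]=1 write a[2]=9 → slow++,fast++
(s=2,f=3) a[fast]=12≠a[slow]=9 write a[3]=12 → slow++,fast++
(s=3,f=4) a[fast]=13≠a[slow]=12 write a[4]=13 → slow++,fast++
(s=4,f=5) a[fast]=13=a[slow] dup → fast++
(s=4,f=6) a[fast]=14≠a[slow]=13 write a[5]=14 → slow++,fast++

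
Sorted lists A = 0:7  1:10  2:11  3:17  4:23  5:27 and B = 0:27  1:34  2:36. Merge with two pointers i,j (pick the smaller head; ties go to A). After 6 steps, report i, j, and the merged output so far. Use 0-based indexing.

[i=0,j=0] A[i]=7<=B[j]=27 take 7 → i++
[i=1,j=0] A[i]=10<=B[j]=27 take 10 → i++
[i=2,j=0] A[i]=11<=B[j]=27 take 11 → i++
[i=3,j=0] A[i]=17<=B[j]=27 take 17 → i++
[i=4,j=0] A[i]=23<=B[j]=27 take 23 → i++
[i=5,j=0] A[i]=27<=B[j]=27 take 27 → i++

i=6, j=0, merged so far=[7, 10, 11, 17, 23, 27]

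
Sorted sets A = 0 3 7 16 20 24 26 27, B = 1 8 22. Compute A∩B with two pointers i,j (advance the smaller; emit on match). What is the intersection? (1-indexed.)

i=1 j=1: 0<1, i++
i=2 j=1: 3>1, j++
i=2 j=2: 3<8, i++
i=3 j=2: 7<8, i++
i=4 j=2: 16>8, j++
i=4 j=3: 16<22, i++
i=5 j=3: 20<22, i++
i=6 j=3: 24>22, j++

intersection = []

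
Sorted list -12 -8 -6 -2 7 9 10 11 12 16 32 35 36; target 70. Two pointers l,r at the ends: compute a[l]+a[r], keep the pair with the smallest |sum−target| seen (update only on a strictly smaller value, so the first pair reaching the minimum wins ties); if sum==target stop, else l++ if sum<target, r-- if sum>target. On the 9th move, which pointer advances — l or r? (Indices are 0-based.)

l

[0,12] -12+36=24 d=46 * → l++
[1,12] -8+36=28 d=42 * → l++
[2,12] -6+36=30 d=40 * → l++
[3,12] -2+36=34 d=36 * → l++
[4,12] 7+36=43 d=27 * → l++
[5,12] 9+36=45 d=25 * → l++
[6,12] 10+36=46 d=24 * → l++
[7,12] 11+36=47 d=23 * → l++
[8,12] 12+36=48 d=22 * → l++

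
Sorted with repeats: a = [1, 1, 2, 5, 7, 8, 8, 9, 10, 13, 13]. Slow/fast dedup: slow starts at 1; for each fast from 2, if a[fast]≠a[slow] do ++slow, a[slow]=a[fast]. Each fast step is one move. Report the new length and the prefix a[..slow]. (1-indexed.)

length 8; prefix = [1, 2, 5, 7, 8, 9, 10, 13]

slow=1 fast=2: a[fast]=1=a[slow] dup, fast++
slow=1 fast=3: a[fast]=2≠a[slow]=1 write a[2]=2, slow++,fast++
slow=2 fast=4: a[fast]=5≠a[slow]=2 write a[3]=5, slow++,fast++
slow=3 fast=5: a[fast]=7≠a[slow]=5 write a[4]=7, slow++,fast++
slow=4 fast=6: a[fast]=8≠a[slow]=7 write a[5]=8, slow++,fast++
slow=5 fast=7: a[fast]=8=a[slow] dup, fast++
slow=5 fast=8: a[fast]=9≠a[slow]=8 write a[6]=9, slow++,fast++
slow=6 fast=9: a[fast]=10≠a[slow]=9 write a[7]=10, slow++,fast++
slow=7 fast=10: a[fast]=13≠a[slow]=10 write a[8]=13, slow++,fast++
slow=8 fast=11: a[fast]=13=a[slow] dup, fast++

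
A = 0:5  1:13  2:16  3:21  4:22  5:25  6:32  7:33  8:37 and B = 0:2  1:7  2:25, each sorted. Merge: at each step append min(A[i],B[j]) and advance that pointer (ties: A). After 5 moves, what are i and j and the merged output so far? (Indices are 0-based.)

[i=0,j=0] A[i]=5>B[j]=2 take 2 → j++
[i=0,j=1] A[i]=5<=B[j]=7 take 5 → i++
[i=1,j=1] A[i]=13>B[j]=7 take 7 → j++
[i=1,j=2] A[i]=13<=B[j]=25 take 13 → i++
[i=2,j=2] A[i]=16<=B[j]=25 take 16 → i++

i=3, j=2, merged so far=[2, 5, 7, 13, 16]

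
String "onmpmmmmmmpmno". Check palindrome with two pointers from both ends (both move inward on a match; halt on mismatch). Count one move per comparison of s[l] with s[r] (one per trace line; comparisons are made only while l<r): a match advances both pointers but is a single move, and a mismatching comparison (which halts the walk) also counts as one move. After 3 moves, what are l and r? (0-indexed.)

l=3, r=10

[0,13] 'o'=='o' → l++,r--
[1,12] 'n'=='n' → l++,r--
[2,11] 'm'=='m' → l++,r--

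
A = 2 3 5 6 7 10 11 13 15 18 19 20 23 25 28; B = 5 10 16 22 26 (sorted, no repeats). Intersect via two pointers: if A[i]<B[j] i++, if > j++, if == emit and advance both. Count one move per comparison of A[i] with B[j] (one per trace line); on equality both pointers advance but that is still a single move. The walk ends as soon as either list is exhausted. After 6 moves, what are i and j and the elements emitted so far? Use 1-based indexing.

i=1 j=1: 2<5, i++
i=2 j=1: 3<5, i++
i=3 j=1: 5==5 emit, i++,j++
i=4 j=2: 6<10, i++
i=5 j=2: 7<10, i++
i=6 j=2: 10==10 emit, i++,j++

i=7, j=3, emitted=[5, 10]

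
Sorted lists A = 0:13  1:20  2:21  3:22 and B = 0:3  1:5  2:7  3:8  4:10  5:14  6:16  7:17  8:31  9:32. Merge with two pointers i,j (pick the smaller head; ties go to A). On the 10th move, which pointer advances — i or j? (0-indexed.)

i=0 j=0: A[i]=13>B[j]=3 take 3, j++
i=0 j=1: A[i]=13>B[j]=5 take 5, j++
i=0 j=2: A[i]=13>B[j]=7 take 7, j++
i=0 j=3: A[i]=13>B[j]=8 take 8, j++
i=0 j=4: A[i]=13>B[j]=10 take 10, j++
i=0 j=5: A[i]=13<=B[j]=14 take 13, i++
i=1 j=5: A[i]=20>B[j]=14 take 14, j++
i=1 j=6: A[i]=20>B[j]=16 take 16, j++
i=1 j=7: A[i]=20>B[j]=17 take 17, j++
i=1 j=8: A[i]=20<=B[j]=31 take 20, i++

i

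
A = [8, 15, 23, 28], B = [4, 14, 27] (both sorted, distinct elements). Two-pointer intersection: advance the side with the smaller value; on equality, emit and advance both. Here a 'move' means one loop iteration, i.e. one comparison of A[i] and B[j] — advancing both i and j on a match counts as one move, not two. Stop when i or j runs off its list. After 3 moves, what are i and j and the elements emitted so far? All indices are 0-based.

i=1, j=2, emitted=[]

[i=0,j=0] 8>4 → j++
[i=0,j=1] 8<14 → i++
[i=1,j=1] 15>14 → j++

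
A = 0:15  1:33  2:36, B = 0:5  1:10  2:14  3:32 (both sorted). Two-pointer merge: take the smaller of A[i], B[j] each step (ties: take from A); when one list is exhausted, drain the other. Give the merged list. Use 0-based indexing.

[5, 10, 14, 15, 32, 33, 36]

[i=0,j=0] A[i]=15>B[j]=5 take 5 → j++
[i=0,j=1] A[i]=15>B[j]=10 take 10 → j++
[i=0,j=2] A[i]=15>B[j]=14 take 14 → j++
[i=0,j=3] A[i]=15<=B[j]=32 take 15 → i++
[i=1,j=3] A[i]=33>B[j]=32 take 32 → j++
[i=1,j=4] B done, take A[i]=33 → i++
[i=2,j=4] B done, take A[i]=36 → i++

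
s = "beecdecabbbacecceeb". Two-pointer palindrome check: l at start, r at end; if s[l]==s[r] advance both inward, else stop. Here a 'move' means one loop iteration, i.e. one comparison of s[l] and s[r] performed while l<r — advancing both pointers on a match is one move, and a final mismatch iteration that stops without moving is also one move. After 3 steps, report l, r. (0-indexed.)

l=3, r=15

l=0 r=18: 'b'=='b', l++,r--
l=1 r=17: 'e'=='e', l++,r--
l=2 r=16: 'e'=='e', l++,r--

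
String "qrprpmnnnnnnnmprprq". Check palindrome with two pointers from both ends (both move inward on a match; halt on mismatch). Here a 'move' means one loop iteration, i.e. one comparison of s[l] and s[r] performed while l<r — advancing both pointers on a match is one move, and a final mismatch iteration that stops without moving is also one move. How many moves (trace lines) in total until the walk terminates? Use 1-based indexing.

9 moves

[1,19] 'q'=='q' → l++,r--
[2,18] 'r'=='r' → l++,r--
[3,17] 'p'=='p' → l++,r--
[4,16] 'r'=='r' → l++,r--
[5,15] 'p'=='p' → l++,r--
[6,14] 'm'=='m' → l++,r--
[7,13] 'n'=='n' → l++,r--
[8,12] 'n'=='n' → l++,r--
[9,11] 'n'=='n' → l++,r--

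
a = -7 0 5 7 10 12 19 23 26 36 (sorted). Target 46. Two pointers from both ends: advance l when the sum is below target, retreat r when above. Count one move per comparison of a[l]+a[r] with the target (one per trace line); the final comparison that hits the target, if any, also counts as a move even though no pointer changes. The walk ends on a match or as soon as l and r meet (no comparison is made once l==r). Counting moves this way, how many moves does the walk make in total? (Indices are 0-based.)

l=0 r=9: -7+36=29 <46, l++
l=1 r=9: 0+36=36 <46, l++
l=2 r=9: 5+36=41 <46, l++
l=3 r=9: 7+36=43 <46, l++
l=4 r=9: 10+36=46, found

5 moves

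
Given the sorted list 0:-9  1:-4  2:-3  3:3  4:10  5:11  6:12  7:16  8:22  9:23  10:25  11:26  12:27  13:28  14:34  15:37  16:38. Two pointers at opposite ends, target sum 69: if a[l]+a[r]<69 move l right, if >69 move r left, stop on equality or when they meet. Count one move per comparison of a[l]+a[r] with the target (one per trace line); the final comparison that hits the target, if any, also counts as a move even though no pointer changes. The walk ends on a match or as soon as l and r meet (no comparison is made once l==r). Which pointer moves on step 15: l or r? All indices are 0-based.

r

l=0 r=16: -9+38=29 <69, l++
l=1 r=16: -4+38=34 <69, l++
l=2 r=16: -3+38=35 <69, l++
l=3 r=16: 3+38=41 <69, l++
l=4 r=16: 10+38=48 <69, l++
l=5 r=16: 11+38=49 <69, l++
l=6 r=16: 12+38=50 <69, l++
l=7 r=16: 16+38=54 <69, l++
l=8 r=16: 22+38=60 <69, l++
l=9 r=16: 23+38=61 <69, l++
l=10 r=16: 25+38=63 <69, l++
l=11 r=16: 26+38=64 <69, l++
l=12 r=16: 27+38=65 <69, l++
l=13 r=16: 28+38=66 <69, l++
l=14 r=16: 34+38=72 >69, r--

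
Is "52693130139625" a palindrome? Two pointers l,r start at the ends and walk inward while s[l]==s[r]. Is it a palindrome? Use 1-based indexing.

not a palindrome (mismatch at 7,8)

l=1 r=14: '5'=='5', l++,r--
l=2 r=13: '2'=='2', l++,r--
l=3 r=12: '6'=='6', l++,r--
l=4 r=11: '9'=='9', l++,r--
l=5 r=10: '3'=='3', l++,r--
l=6 r=9: '1'=='1', l++,r--
l=7 r=8: '3'!='0', stop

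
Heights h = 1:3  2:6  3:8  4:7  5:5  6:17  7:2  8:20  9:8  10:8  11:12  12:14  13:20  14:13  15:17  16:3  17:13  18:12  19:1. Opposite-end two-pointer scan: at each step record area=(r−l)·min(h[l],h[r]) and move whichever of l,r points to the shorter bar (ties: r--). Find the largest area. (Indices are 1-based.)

max area = 153

[1,19] min(3,1)*18=18 best=18 * → r--
[1,18] min(3,12)*17=51 best=51 * → l++
[2,18] min(6,12)*16=96 best=96 * → l++
[3,18] min(8,12)*15=120 best=120 * → l++
[4,18] min(7,12)*14=98 best=120 → l++
[5,18] min(5,12)*13=65 best=120 → l++
[6,18] min(17,12)*12=144 best=144 * → r--
[6,17] min(17,13)*11=143 best=144 → r--
[6,16] min(17,3)*10=30 best=144 → r--
[6,15] min(17,17)*9=153 best=153 * → r--
[6,14] min(17,13)*8=104 best=153 → r--
[6,13] min(17,20)*7=119 best=153 → l++
[7,13] min(2,20)*6=12 best=153 → l++
[8,13] min(20,20)*5=100 best=153 → r--
[8,12] min(20,14)*4=56 best=153 → r--
[8,11] min(20,12)*3=36 best=153 → r--
[8,10] min(20,8)*2=16 best=153 → r--
[8,9] min(20,8)*1=8 best=153 → r--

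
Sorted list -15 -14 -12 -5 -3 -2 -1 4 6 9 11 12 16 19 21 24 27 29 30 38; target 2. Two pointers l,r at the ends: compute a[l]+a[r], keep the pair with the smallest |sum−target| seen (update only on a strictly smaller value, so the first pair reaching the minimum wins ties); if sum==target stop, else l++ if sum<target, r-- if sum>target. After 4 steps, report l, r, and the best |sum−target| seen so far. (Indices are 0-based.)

[0,19] -15+38=23 d=21 * → r--
[0,18] -15+30=15 d=13 * → r--
[0,17] -15+29=14 d=12 * → r--
[0,16] -15+27=12 d=10 * → r--

l=0, r=15, best |Δ|=10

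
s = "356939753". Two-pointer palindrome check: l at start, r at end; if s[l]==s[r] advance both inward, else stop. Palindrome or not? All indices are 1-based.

not a palindrome (mismatch at 3,7)

[1,9] '3'=='3' → l++,r--
[2,8] '5'=='5' → l++,r--
[3,7] '6'!='7' → stop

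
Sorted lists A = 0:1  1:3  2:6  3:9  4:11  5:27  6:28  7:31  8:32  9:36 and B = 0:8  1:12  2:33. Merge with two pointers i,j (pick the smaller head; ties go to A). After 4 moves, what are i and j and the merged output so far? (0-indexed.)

i=3, j=1, merged so far=[1, 3, 6, 8]

i=0 j=0: A[i]=1<=B[j]=8 take 1, i++
i=1 j=0: A[i]=3<=B[j]=8 take 3, i++
i=2 j=0: A[i]=6<=B[j]=8 take 6, i++
i=3 j=0: A[i]=9>B[j]=8 take 8, j++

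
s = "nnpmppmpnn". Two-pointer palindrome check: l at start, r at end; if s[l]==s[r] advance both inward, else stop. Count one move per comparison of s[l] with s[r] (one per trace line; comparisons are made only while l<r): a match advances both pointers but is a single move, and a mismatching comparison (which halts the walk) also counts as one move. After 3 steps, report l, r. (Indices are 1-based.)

[1,10] 'n'=='n' → l++,r--
[2,9] 'n'=='n' → l++,r--
[3,8] 'p'=='p' → l++,r--

l=4, r=7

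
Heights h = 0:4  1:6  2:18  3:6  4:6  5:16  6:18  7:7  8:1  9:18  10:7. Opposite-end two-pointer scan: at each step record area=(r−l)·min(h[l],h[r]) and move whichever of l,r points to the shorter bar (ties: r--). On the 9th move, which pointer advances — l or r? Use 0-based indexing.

[0,10] min(4,7)*10=40 best=40 * → l++
[1,10] min(6,7)*9=54 best=54 * → l++
[2,10] min(18,7)*8=56 best=56 * → r--
[2,9] min(18,18)*7=126 best=126 * → r--
[2,8] min(18,1)*6=6 best=126 → r--
[2,7] min(18,7)*5=35 best=126 → r--
[2,6] min(18,18)*4=72 best=126 → r--
[2,5] min(18,16)*3=48 best=126 → r--
[2,4] min(18,6)*2=12 best=126 → r--

r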